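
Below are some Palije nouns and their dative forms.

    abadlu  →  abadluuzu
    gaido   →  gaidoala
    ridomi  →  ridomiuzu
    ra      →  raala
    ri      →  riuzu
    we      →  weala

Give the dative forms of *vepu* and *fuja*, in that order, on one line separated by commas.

The alternation tracks the last vowel of the stem — -uzu when the last vowel of the stem is a high vowel (*abadlu*, *ridomi*, *ri*); -ala when the last vowel of the stem is a non-high vowel (*gaido*, *ra*, *we*).
*vepu* — last vowel /u/ (a high vowel) → -uzu → *vepuuzu*.
*fuja*: last vowel = /a/, a non-high vowel → -ala → *fujaala*.

vepuuzu, fujaala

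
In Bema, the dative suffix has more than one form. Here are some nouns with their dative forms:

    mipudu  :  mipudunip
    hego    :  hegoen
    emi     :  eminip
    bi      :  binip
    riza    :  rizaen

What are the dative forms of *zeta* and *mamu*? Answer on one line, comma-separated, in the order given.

zetaen, mamunip

The pattern is height harmony: -nip when the last vowel of the stem is a high vowel (*mipudu*, *emi*, *bi*); -en when the last vowel of the stem is a non-high vowel (*hego*, *riza*).
*zeta* — last vowel /a/ (a non-high vowel) → -en → *zetaen*.
*mamu*: last vowel = /u/, a high vowel → -nip → *mamunip*.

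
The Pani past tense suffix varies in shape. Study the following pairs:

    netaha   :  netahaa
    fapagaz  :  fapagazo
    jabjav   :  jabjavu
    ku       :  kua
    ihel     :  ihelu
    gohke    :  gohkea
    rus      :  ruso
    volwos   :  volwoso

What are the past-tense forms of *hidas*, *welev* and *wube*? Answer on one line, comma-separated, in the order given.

The suffix is conditioned by the final sound: -o when the stem ends in a sibilant (*fapagaz*, *rus*, *volwos*); -u when the stem ends in a non-sibilant consonant (*jabjav*, *ihel*); -a when the stem ends in a vowel (*netaha*, *ku*, *gohke*).
The final sound of *hidas* is /s/, which is a sibilant, so the suffix is -o, giving *hidaso*.
*welev* — final sound /v/ (a non-sibilant consonant) → -u → *welevu*.
Since the final sound of *wube* is /e/ (a vowel), it takes -a, giving *wubea*.

hidaso, welevu, wubea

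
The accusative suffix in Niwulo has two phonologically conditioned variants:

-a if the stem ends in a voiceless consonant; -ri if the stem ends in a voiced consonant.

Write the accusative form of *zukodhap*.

Since the final consonant of *zukodhap* is /p/ (voiceless), it takes -a, giving *zukodhapa*.

zukodhapa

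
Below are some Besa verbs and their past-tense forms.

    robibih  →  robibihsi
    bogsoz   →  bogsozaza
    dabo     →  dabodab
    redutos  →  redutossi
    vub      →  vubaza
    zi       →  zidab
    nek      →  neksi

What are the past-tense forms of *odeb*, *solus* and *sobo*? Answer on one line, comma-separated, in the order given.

odebaza, solussi, sobodab

The pattern is voicing of the final sound: -si when the stem ends in a voiceless consonant (*robibih*, *redutos*, *nek*); -aza when the stem ends in a voiced consonant (*bogsoz*, *vub*); -dab when the stem ends in a vowel (*dabo*, *zi*).
The final sound of *odeb* is /b/, which is a voiced consonant, so the suffix is -aza, giving *odebaza*.
Since the final sound of *solus* is /s/ (a voiceless consonant), it takes -si, giving *solussi*.
*sobo* — final sound /o/ (a vowel) → -dab → *sobodab*.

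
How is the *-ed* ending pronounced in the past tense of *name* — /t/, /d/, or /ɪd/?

/d/

The stem *name* ends in a voiced sound other than /d/.
The -ed suffix is realized as /ɪd/ after /t, d/; as /t/ after other voiceless consonants; and as /d/ after other voiced sounds.
So -ed on *name* is pronounced /d/.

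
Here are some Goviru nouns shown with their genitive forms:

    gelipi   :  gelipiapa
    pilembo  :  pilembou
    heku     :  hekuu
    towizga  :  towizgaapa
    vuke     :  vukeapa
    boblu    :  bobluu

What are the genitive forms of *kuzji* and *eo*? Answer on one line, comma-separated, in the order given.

kuzjiapa, eou

The suffix is conditioned by the last vowel: -u when the last vowel of the stem is a rounded vowel (*pilembo*, *heku*, *boblu*); -apa when the last vowel of the stem is an unrounded vowel (*gelipi*, *towizga*, *vuke*).
Since the last vowel of *kuzji* is /i/ (an unrounded vowel), it takes -apa, giving *kuzjiapa*.
The last vowel of *eo* is /o/, which is a rounded vowel, so the suffix is -u, giving *eou*.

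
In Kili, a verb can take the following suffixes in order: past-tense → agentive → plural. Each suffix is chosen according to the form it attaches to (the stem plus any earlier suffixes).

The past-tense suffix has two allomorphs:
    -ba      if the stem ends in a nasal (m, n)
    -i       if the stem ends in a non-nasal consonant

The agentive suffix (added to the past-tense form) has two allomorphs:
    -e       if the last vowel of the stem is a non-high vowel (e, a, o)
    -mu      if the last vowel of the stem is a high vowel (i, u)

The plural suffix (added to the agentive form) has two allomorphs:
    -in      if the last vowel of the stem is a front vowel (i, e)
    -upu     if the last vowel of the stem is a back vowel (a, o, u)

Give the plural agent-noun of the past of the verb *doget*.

*doget* — final consonant /t/ (non-nasal) → -i → *dogeti*.
The last vowel of the past-tense form *dogeti* is /i/, which is a high vowel, so the agentive suffix is -mu, giving *dogetimu*.
Since the last vowel of the agentive form *dogetimu* is /u/ (a back vowel), it takes -upu, giving *dogetimuupu*.

dogetimuupu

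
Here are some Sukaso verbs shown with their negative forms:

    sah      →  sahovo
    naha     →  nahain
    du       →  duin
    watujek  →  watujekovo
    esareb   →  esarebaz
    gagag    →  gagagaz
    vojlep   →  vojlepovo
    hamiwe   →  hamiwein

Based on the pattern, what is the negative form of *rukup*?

The suffix is conditioned by the final sound: -ovo when the stem ends in a voiceless consonant (*sah*, *watujek*, *vojlep*); -az when the stem ends in a voiced consonant (*esareb*, *gagag*); -in when the stem ends in a vowel (*naha*, *du*, *hamiwe*).
The final sound of *rukup* is /p/, which is a voiceless consonant, so the suffix is -ovo, giving *rukupovo*.

rukupovo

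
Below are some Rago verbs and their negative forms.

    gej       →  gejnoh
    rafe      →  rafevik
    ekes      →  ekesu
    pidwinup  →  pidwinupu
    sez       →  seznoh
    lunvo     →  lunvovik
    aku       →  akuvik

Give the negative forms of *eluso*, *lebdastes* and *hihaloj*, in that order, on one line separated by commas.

elusovik, lebdastesu, hihalojnoh

The alternation tracks the final sound of the stem — -u when the stem ends in a voiceless consonant (*ekes*, *pidwinup*); -noh when the stem ends in a voiced consonant (*gej*, *sez*); -vik when the stem ends in a vowel (*rafe*, *lunvo*, *aku*).
The final sound of *eluso* is /o/, which is a vowel, so the suffix is -vik, giving *elusovik*.
*lebdastes* — final sound /s/ (a voiceless consonant) → -u → *lebdastesu*.
*hihaloj* — final sound /j/ (a voiced consonant) → -noh → *hihalojnoh*.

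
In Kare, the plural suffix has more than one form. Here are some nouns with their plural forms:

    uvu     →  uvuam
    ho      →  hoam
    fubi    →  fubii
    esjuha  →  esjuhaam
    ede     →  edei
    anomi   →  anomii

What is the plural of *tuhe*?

tuhei

Looking at the last vowel of each stem: -i when the last vowel of the stem is a front vowel (*fubi*, *ede*, *anomi*); -am when the last vowel of the stem is a back vowel (*uvu*, *ho*, *esjuha*).
*tuhe*: last vowel = /e/, a front vowel → -i → *tuhei*.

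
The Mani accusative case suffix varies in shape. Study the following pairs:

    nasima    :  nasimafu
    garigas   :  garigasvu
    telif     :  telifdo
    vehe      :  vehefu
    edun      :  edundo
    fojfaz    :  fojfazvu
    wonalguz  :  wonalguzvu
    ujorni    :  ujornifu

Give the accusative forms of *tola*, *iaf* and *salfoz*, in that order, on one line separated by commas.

tolafu, iafdo, salfozvu

The alternation tracks the final sound of the stem — -vu when the stem ends in a sibilant (*garigas*, *fojfaz*, *wonalguz*); -do when the stem ends in a non-sibilant consonant (*telif*, *edun*); -fu when the stem ends in a vowel (*nasima*, *vehe*, *ujorni*).
Since the final sound of *tola* is /a/ (a vowel), it takes -fu, giving *tolafu*.
The final sound of *iaf* is /f/, which is a non-sibilant consonant, so the suffix is -do, giving *iafdo*.
*salfoz* — final sound /z/ (a sibilant) → -vu → *salfozvu*.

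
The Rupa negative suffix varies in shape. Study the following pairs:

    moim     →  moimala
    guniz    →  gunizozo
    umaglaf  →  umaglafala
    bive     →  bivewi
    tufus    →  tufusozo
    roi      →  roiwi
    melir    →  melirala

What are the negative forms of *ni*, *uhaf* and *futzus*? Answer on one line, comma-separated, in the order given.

niwi, uhafala, futzusozo

The pattern is sibilance of the final sound: -ozo when the stem ends in a sibilant (*guniz*, *tufus*); -ala when the stem ends in a non-sibilant consonant (*moim*, *umaglaf*, *melir*); -wi when the stem ends in a vowel (*bive*, *roi*).
The final sound of *ni* is /i/, which is a vowel, so the suffix is -wi, giving *niwi*.
*uhaf*: final sound = /f/, a non-sibilant consonant → -ala → *uhafala*.
The final sound of *futzus* is /s/, which is a sibilant, so the suffix is -ozo, giving *futzusozo*.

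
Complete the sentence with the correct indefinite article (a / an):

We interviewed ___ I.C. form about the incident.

an

The indefinite article is chosen by the initial *sound* of the following word, not its spelling.
The initialism *I.C.* is read letter by letter; the first letter, I, is pronounced /aɪ/, which begins with a vowel sound.
So the article is *an*: We interviewed an I.C. form about the incident.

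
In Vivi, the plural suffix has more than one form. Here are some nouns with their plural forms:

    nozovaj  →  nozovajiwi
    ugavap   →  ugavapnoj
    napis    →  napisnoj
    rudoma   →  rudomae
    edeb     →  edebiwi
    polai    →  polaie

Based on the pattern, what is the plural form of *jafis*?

Looking at the final sound of each stem: -noj when the stem ends in a voiceless consonant (*ugavap*, *napis*); -iwi when the stem ends in a voiced consonant (*nozovaj*, *edeb*); -e when the stem ends in a vowel (*rudoma*, *polai*).
The final sound of *jafis* is /s/, which is a voiceless consonant, so the suffix is -noj, giving *jafisnoj*.

jafisnoj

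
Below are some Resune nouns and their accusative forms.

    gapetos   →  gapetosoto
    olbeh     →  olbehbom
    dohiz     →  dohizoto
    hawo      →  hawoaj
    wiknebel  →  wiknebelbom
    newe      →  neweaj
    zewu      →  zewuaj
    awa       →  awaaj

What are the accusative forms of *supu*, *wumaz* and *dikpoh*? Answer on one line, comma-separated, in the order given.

supuaj, wumazoto, dikpohbom

The alternation tracks the final sound of the stem — -oto when the stem ends in a sibilant (*gapetos*, *dohiz*); -bom when the stem ends in a non-sibilant consonant (*olbeh*, *wiknebel*); -aj when the stem ends in a vowel (*hawo*, *newe*, *zewu*, *awa*).
*supu* — final sound /u/ (a vowel) → -aj → *supuaj*.
The final sound of *wumaz* is /z/, which is a sibilant, so the suffix is -oto, giving *wumazoto*.
Since the final sound of *dikpoh* is /h/ (a non-sibilant consonant), it takes -bom, giving *dikpohbom*.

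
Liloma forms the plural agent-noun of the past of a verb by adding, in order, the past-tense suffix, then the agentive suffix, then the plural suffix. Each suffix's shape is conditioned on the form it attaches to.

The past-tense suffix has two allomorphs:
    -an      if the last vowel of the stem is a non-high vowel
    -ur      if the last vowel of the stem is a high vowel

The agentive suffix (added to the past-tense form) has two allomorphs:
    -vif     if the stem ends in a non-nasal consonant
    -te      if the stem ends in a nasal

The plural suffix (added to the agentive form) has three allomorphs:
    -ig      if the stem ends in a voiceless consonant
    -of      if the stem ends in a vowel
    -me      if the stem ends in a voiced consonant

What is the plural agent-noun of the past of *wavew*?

wavewanteof

The last vowel of *wavew* is /e/, which is a non-high vowel, so the past-tense suffix is -an, giving *wavewan*.
The final consonant of the past-tense form *wavewan* is /n/, which is a nasal, so the agentive suffix is -te, giving *wavewante*.
The agentive form *wavewante* — final sound /e/ (a vowel) → -of → *wavewanteof*.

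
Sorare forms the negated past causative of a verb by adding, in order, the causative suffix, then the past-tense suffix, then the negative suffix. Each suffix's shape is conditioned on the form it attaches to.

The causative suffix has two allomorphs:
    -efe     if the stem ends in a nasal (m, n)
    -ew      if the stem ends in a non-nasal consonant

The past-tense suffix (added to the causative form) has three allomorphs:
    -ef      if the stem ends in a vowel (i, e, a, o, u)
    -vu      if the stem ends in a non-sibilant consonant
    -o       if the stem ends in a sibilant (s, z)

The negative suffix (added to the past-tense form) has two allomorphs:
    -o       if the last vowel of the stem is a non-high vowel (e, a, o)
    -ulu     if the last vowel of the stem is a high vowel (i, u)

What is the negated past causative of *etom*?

etomefeefo

The final consonant of *etom* is /m/, which is a nasal, so the causative suffix is -efe, giving *etomefe*.
The causative form *etomefe* — final sound /e/ (a vowel) → -ef → *etomefeef*.
Since the last vowel of the past-tense form *etomefeef* is /e/ (a non-high vowel), it takes -o, giving *etomefeefo*.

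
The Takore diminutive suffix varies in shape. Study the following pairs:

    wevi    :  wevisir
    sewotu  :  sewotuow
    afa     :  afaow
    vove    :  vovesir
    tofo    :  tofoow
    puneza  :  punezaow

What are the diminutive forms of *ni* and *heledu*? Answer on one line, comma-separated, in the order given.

nisir, heleduow

The suffix is conditioned by the last vowel: -sir when the last vowel of the stem is a front vowel (*wevi*, *vove*); -ow when the last vowel of the stem is a back vowel (*sewotu*, *afa*, *tofo*, *puneza*).
The last vowel of *ni* is /i/, which is a front vowel, so the suffix is -sir, giving *nisir*.
The last vowel of *heledu* is /u/, which is a back vowel, so the suffix is -ow, giving *heleduow*.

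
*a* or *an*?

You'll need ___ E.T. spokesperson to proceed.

an

The indefinite article is chosen by the initial *sound* of the following word, not its spelling.
The initialism *E.T.* is read letter by letter; the first letter, E, is pronounced /iː/, which begins with a vowel sound.
So the article is *an*: You'll need an E.T. spokesperson to proceed.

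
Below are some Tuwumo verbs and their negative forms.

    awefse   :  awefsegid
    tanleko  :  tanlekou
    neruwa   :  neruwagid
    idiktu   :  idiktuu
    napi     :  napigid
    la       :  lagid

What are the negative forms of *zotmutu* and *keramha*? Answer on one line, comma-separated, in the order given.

The pattern is rounding harmony: -u when the last vowel of the stem is a rounded vowel (*tanleko*, *idiktu*); -gid when the last vowel of the stem is an unrounded vowel (*awefse*, *neruwa*, *napi*, *la*).
The last vowel of *zotmutu* is /u/, which is a rounded vowel, so the suffix is -u, giving *zotmutuu*.
The last vowel of *keramha* is /a/, which is an unrounded vowel, so the suffix is -gid, giving *keramhagid*.

zotmutuu, keramhagid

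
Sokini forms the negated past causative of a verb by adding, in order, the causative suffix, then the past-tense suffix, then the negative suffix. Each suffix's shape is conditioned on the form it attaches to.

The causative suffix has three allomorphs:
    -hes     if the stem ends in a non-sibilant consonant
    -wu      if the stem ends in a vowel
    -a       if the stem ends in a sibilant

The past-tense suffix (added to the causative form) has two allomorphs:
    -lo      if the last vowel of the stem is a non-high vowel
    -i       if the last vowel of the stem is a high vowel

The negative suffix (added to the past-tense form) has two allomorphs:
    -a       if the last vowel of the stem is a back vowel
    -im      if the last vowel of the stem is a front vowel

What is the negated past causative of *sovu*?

sovuwuiim

*sovu*: final sound = /u/, a vowel → -wu → *sovuwu*.
The causative form *sovuwu*: last vowel = /u/, a high vowel → -i → *sovuwui*.
The past-tense form *sovuwui* — last vowel /i/ (a front vowel) → -im → *sovuwuiim*.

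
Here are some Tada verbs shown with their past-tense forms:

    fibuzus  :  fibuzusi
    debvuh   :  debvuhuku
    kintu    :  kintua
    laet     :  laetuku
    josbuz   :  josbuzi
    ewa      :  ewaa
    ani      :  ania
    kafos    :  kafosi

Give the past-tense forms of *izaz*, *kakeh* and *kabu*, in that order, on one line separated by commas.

The pattern is sibilance of the final sound: -i when the stem ends in a sibilant (*fibuzus*, *josbuz*, *kafos*); -uku when the stem ends in a non-sibilant consonant (*debvuh*, *laet*); -a when the stem ends in a vowel (*kintu*, *ewa*, *ani*).
Since the final sound of *izaz* is /z/ (a sibilant), it takes -i, giving *izazi*.
*kakeh* — final sound /h/ (a non-sibilant consonant) → -uku → *kakehuku*.
Since the final sound of *kabu* is /u/ (a vowel), it takes -a, giving *kabua*.

izazi, kakehuku, kabua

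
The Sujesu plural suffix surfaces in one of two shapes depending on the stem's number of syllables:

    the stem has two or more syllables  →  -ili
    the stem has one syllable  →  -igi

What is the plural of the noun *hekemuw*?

hekemuwili

*hekemuw* has 3 syllables, so the suffix is -ili, giving *hekemuwili*.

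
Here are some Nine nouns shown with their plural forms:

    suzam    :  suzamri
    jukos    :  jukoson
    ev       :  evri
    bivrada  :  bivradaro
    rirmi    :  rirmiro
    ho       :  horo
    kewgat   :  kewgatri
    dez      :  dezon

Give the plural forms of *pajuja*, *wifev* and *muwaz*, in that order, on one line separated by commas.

The alternation tracks the final sound of the stem — -on when the stem ends in a sibilant (*jukos*, *dez*); -ri when the stem ends in a non-sibilant consonant (*suzam*, *ev*, *kewgat*); -ro when the stem ends in a vowel (*bivrada*, *rirmi*, *ho*).
*pajuja* — final sound /a/ (a vowel) → -ro → *pajujaro*.
The final sound of *wifev* is /v/, which is a non-sibilant consonant, so the suffix is -ri, giving *wifevri*.
*muwaz* — final sound /z/ (a sibilant) → -on → *muwazon*.

pajujaro, wifevri, muwazon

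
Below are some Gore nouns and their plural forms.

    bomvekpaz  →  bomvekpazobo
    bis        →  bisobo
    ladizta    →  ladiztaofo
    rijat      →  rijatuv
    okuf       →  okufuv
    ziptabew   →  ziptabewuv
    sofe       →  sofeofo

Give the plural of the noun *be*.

The suffix is conditioned by the final sound: -obo when the stem ends in a sibilant (*bomvekpaz*, *bis*); -uv when the stem ends in a non-sibilant consonant (*rijat*, *okuf*, *ziptabew*); -ofo when the stem ends in a vowel (*ladizta*, *sofe*).
*be* — final sound /e/ (a vowel) → -ofo → *beofo*.

beofo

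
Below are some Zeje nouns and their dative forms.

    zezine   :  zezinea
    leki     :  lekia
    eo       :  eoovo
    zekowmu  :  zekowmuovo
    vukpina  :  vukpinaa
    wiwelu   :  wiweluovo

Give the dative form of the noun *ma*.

maa

Looking at the last vowel of each stem: -ovo when the last vowel of the stem is a rounded vowel (*eo*, *zekowmu*, *wiwelu*); -a when the last vowel of the stem is an unrounded vowel (*zezine*, *leki*, *vukpina*).
*ma* — last vowel /a/ (an unrounded vowel) → -a → *maa*.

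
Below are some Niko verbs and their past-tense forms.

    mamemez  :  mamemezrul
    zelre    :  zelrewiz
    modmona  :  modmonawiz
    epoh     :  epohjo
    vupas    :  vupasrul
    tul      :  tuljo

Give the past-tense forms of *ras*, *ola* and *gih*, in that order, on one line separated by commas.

The suffix is conditioned by the final sound: -rul when the stem ends in a sibilant (*mamemez*, *vupas*); -jo when the stem ends in a non-sibilant consonant (*epoh*, *tul*); -wiz when the stem ends in a vowel (*zelre*, *modmona*).
Since the final sound of *ras* is /s/ (a sibilant), it takes -rul, giving *rasrul*.
The final sound of *ola* is /a/, which is a vowel, so the suffix is -wiz, giving *olawiz*.
Since the final sound of *gih* is /h/ (a non-sibilant consonant), it takes -jo, giving *gihjo*.

rasrul, olawiz, gihjo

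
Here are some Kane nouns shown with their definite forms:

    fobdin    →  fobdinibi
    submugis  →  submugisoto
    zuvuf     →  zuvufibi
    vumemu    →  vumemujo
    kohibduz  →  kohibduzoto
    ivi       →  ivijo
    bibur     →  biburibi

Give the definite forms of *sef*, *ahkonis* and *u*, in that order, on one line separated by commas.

sefibi, ahkonisoto, ujo

The suffix is conditioned by the final sound: -oto when the stem ends in a sibilant (*submugis*, *kohibduz*); -ibi when the stem ends in a non-sibilant consonant (*fobdin*, *zuvuf*, *bibur*); -jo when the stem ends in a vowel (*vumemu*, *ivi*).
The final sound of *sef* is /f/, which is a non-sibilant consonant, so the suffix is -ibi, giving *sefibi*.
The final sound of *ahkonis* is /s/, which is a sibilant, so the suffix is -oto, giving *ahkonisoto*.
The final sound of *u* is /u/, which is a vowel, so the suffix is -jo, giving *ujo*.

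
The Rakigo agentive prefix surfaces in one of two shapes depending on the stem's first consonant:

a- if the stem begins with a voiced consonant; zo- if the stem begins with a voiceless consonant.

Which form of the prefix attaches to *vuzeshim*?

a-

The first consonant of *vuzeshim* is /v/, which is voiced, so the prefix is a-.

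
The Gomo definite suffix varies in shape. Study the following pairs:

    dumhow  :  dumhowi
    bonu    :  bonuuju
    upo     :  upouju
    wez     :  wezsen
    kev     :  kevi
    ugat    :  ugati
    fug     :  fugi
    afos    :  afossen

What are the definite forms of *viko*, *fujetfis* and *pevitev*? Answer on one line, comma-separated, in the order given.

vikouju, fujetfissen, pevitevi

Looking at the final sound of each stem: -sen when the stem ends in a sibilant (*wez*, *afos*); -i when the stem ends in a non-sibilant consonant (*dumhow*, *kev*, *ugat*, *fug*); -uju when the stem ends in a vowel (*bonu*, *upo*).
*viko* — final sound /o/ (a vowel) → -uju → *vikouju*.
Since the final sound of *fujetfis* is /s/ (a sibilant), it takes -sen, giving *fujetfissen*.
*pevitev* — final sound /v/ (a non-sibilant consonant) → -i → *pevitevi*.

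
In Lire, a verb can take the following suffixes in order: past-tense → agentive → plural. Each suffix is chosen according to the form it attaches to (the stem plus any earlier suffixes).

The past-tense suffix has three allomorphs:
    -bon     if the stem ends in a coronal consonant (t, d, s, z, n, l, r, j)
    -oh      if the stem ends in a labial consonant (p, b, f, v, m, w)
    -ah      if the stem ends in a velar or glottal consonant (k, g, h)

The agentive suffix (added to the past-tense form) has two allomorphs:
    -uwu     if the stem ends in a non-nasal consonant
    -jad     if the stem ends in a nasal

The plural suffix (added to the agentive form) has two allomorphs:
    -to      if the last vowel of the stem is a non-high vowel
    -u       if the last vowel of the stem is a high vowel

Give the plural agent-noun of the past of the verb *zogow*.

Since the final consonant of *zogow* is /w/ (labial), it takes -oh, giving *zogowoh*.
The past-tense form *zogowoh* — final consonant /h/ (non-nasal) → -uwu → *zogowohuwu*.
Since the last vowel of the agentive form *zogowohuwu* is /u/ (a high vowel), it takes -u, giving *zogowohuwuu*.

zogowohuwuu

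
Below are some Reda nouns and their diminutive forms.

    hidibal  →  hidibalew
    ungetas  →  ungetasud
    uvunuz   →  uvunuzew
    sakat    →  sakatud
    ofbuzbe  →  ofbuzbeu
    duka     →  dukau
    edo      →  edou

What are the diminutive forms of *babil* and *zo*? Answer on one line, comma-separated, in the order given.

The suffix is conditioned by the final sound: -ud when the stem ends in a voiceless consonant (*ungetas*, *sakat*); -ew when the stem ends in a voiced consonant (*hidibal*, *uvunuz*); -u when the stem ends in a vowel (*ofbuzbe*, *duka*, *edo*).
The final sound of *babil* is /l/, which is a voiced consonant, so the suffix is -ew, giving *babilew*.
The final sound of *zo* is /o/, which is a vowel, so the suffix is -u, giving *zou*.

babilew, zou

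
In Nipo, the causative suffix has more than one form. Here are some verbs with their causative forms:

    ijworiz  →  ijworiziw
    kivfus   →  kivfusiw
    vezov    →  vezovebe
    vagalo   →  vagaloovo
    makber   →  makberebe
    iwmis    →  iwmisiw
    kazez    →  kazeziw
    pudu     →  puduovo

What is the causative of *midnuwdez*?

midnuwdeziw

The alternation tracks the final sound of the stem — -iw when the stem ends in a sibilant (*ijworiz*, *kivfus*, *iwmis*, *kazez*); -ebe when the stem ends in a non-sibilant consonant (*vezov*, *makber*); -ovo when the stem ends in a vowel (*vagalo*, *pudu*).
*midnuwdez* — final sound /z/ (a sibilant) → -iw → *midnuwdeziw*.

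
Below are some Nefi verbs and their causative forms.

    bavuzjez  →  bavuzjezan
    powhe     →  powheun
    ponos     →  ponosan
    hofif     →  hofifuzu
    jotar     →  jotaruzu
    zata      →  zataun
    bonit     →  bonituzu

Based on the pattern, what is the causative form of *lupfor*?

lupforuzu

The pattern is sibilance of the final sound: -an when the stem ends in a sibilant (*bavuzjez*, *ponos*); -uzu when the stem ends in a non-sibilant consonant (*hofif*, *jotar*, *bonit*); -un when the stem ends in a vowel (*powhe*, *zata*).
*lupfor*: final sound = /r/, a non-sibilant consonant → -uzu → *lupforuzu*.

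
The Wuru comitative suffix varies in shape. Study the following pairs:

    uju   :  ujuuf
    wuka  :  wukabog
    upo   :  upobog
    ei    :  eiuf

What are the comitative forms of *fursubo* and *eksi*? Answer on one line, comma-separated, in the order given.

fursubobog, eksiuf

The pattern is height harmony: -uf when the last vowel of the stem is a high vowel (*uju*, *ei*); -bog when the last vowel of the stem is a non-high vowel (*wuka*, *upo*).
*fursubo*: last vowel = /o/, a non-high vowel → -bog → *fursubobog*.
Since the last vowel of *eksi* is /i/ (a high vowel), it takes -uf, giving *eksiuf*.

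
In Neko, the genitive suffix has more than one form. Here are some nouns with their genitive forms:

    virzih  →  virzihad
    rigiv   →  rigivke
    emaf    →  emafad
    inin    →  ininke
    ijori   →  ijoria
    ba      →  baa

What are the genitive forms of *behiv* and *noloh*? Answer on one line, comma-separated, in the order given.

Looking at the final sound of each stem: -ad when the stem ends in a voiceless consonant (*virzih*, *emaf*); -ke when the stem ends in a voiced consonant (*rigiv*, *inin*); -a when the stem ends in a vowel (*ijori*, *ba*).
Since the final sound of *behiv* is /v/ (a voiced consonant), it takes -ke, giving *behivke*.
*noloh*: final sound = /h/, a voiceless consonant → -ad → *nolohad*.

behivke, nolohad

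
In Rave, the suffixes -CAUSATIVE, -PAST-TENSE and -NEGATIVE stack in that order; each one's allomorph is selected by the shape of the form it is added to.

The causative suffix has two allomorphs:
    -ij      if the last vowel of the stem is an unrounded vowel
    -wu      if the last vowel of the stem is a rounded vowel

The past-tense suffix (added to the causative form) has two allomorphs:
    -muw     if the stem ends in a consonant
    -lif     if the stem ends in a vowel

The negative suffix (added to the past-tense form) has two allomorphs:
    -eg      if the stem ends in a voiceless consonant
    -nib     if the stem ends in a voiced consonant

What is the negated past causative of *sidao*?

*sidao*: last vowel = /o/, a rounded vowel → -wu → *sidaowu*.
The causative form *sidaowu* — final sound /u/ (a vowel) → -lif → *sidaowulif*.
The past-tense form *sidaowulif* — final consonant /f/ (voiceless) → -eg → *sidaowulifeg*.

sidaowulifeg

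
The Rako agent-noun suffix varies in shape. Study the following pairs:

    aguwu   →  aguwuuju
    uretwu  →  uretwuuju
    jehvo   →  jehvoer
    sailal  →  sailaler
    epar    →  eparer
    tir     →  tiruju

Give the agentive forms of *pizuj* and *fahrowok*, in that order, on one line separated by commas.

pizujuju, fahrowoker

The pattern is height harmony: -uju when the last vowel of the stem is a high vowel (*aguwu*, *uretwu*, *tir*); -er when the last vowel of the stem is a non-high vowel (*jehvo*, *sailal*, *epar*).
Since the last vowel of *pizuj* is /u/ (a high vowel), it takes -uju, giving *pizujuju*.
*fahrowok* — last vowel /o/ (a non-high vowel) → -er → *fahrowoker*.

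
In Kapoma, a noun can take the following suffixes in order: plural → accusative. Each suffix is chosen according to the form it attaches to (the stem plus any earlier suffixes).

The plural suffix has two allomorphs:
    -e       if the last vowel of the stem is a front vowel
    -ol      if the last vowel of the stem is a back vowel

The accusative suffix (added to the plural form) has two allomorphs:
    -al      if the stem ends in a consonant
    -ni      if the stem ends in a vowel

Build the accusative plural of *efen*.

efeneni

Since the last vowel of *efen* is /e/ (a front vowel), it takes -e, giving *efene*.
The plural form *efene* — final sound /e/ (a vowel) → -ni → *efeneni*.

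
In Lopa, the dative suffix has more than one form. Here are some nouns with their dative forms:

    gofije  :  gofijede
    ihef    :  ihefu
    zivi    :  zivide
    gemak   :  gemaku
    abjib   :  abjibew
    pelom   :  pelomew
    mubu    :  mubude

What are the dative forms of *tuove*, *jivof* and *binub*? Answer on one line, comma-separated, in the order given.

tuovede, jivofu, binubew

Looking at the final sound of each stem: -u when the stem ends in a voiceless consonant (*ihef*, *gemak*); -ew when the stem ends in a voiced consonant (*abjib*, *pelom*); -de when the stem ends in a vowel (*gofije*, *zivi*, *mubu*).
Since the final sound of *tuove* is /e/ (a vowel), it takes -de, giving *tuovede*.
*jivof* — final sound /f/ (a voiceless consonant) → -u → *jivofu*.
*binub* — final sound /b/ (a voiced consonant) → -ew → *binubew*.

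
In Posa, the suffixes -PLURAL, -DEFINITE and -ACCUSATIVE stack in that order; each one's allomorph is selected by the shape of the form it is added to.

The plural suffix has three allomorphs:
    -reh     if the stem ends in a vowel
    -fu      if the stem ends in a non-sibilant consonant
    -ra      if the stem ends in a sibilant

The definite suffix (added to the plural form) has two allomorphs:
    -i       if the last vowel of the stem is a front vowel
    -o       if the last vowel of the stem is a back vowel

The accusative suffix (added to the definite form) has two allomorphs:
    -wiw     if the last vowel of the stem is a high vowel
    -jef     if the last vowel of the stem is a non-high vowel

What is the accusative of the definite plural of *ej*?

*ej* — final sound /j/ (a non-sibilant consonant) → -fu → *ejfu*.
The plural form *ejfu*: last vowel = /u/, a back vowel → -o → *ejfuo*.
The last vowel of the definite form *ejfuo* is /o/, which is a non-high vowel, so the accusative suffix is -jef, giving *ejfuojef*.

ejfuojef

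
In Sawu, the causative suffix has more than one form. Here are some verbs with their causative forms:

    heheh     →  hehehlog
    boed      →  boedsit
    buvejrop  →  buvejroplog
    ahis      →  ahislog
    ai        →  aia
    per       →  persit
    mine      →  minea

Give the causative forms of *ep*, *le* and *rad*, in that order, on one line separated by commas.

eplog, lea, radsit

The pattern is voicing of the final sound: -log when the stem ends in a voiceless consonant (*heheh*, *buvejrop*, *ahis*); -sit when the stem ends in a voiced consonant (*boed*, *per*); -a when the stem ends in a vowel (*ai*, *mine*).
The final sound of *ep* is /p/, which is a voiceless consonant, so the suffix is -log, giving *eplog*.
*le* — final sound /e/ (a vowel) → -a → *lea*.
*rad* — final sound /d/ (a voiced consonant) → -sit → *radsit*.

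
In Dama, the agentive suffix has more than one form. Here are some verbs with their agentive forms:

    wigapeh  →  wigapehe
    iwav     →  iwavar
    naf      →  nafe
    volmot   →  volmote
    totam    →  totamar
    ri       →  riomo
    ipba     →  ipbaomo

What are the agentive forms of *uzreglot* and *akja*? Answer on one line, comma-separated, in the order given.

The pattern is voicing of the final sound: -e when the stem ends in a voiceless consonant (*wigapeh*, *naf*, *volmot*); -ar when the stem ends in a voiced consonant (*iwav*, *totam*); -omo when the stem ends in a vowel (*ri*, *ipba*).
The final sound of *uzreglot* is /t/, which is a voiceless consonant, so the suffix is -e, giving *uzreglote*.
*akja*: final sound = /a/, a vowel → -omo → *akjaomo*.

uzreglote, akjaomo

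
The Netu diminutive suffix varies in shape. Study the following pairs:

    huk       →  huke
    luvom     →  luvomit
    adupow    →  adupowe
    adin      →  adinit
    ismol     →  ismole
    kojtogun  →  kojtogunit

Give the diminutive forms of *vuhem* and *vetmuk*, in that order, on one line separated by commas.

Looking at the final consonant of each stem: -it when the stem ends in a nasal (*luvom*, *adin*, *kojtogun*); -e when the stem ends in a non-nasal consonant (*huk*, *adupow*, *ismol*).
*vuhem* — final consonant /m/ (a nasal) → -it → *vuhemit*.
*vetmuk* — final consonant /k/ (non-nasal) → -e → *vetmuke*.

vuhemit, vetmuke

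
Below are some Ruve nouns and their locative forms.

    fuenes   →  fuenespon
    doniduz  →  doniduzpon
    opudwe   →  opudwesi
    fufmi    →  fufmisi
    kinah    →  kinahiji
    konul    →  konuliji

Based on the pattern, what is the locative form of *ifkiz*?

Looking at the final sound of each stem: -pon when the stem ends in a sibilant (*fuenes*, *doniduz*); -iji when the stem ends in a non-sibilant consonant (*kinah*, *konul*); -si when the stem ends in a vowel (*opudwe*, *fufmi*).
Since the final sound of *ifkiz* is /z/ (a sibilant), it takes -pon, giving *ifkizpon*.

ifkizpon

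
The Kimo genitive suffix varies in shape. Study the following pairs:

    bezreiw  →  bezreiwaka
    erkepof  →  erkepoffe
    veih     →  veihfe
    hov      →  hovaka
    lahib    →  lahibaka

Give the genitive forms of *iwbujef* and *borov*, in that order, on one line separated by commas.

iwbujeffe, borovaka

The suffix is conditioned by the final consonant: -fe when the stem ends in a voiceless consonant (*erkepof*, *veih*); -aka when the stem ends in a voiced consonant (*bezreiw*, *hov*, *lahib*).
Since the final consonant of *iwbujef* is /f/ (voiceless), it takes -fe, giving *iwbujeffe*.
*borov*: final consonant = /v/, voiced → -aka → *borovaka*.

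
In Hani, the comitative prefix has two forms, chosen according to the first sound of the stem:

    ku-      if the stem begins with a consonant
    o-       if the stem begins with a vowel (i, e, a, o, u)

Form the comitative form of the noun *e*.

oe

Since the first sound of *e* is /e/ (a vowel), it takes o-, giving *oe*.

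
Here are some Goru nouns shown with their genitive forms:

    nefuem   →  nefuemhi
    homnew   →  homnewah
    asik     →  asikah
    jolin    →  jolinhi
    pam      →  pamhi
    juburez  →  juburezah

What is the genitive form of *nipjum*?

nipjumhi

The pattern is nasality of the final consonant: -hi when the stem ends in a nasal (*nefuem*, *jolin*, *pam*); -ah when the stem ends in a non-nasal consonant (*homnew*, *asik*, *juburez*).
The final consonant of *nipjum* is /m/, which is a nasal, so the suffix is -hi, giving *nipjumhi*.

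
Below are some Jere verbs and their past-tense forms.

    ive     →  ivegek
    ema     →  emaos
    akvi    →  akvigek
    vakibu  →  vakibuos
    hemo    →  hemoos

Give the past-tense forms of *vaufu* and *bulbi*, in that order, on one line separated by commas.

The pattern is front/back vowel harmony: -gek when the last vowel of the stem is a front vowel (*ive*, *akvi*); -os when the last vowel of the stem is a back vowel (*ema*, *vakibu*, *hemo*).
The last vowel of *vaufu* is /u/, which is a back vowel, so the suffix is -os, giving *vaufuos*.
*bulbi* — last vowel /i/ (a front vowel) → -gek → *bulbigek*.

vaufuos, bulbigek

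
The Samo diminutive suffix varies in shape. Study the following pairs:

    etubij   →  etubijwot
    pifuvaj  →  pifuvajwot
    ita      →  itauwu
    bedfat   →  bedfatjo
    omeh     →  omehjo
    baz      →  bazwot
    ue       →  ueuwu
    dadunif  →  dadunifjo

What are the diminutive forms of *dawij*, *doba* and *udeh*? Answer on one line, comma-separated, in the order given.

dawijwot, dobauwu, udehjo

The pattern is voicing of the final sound: -jo when the stem ends in a voiceless consonant (*bedfat*, *omeh*, *dadunif*); -wot when the stem ends in a voiced consonant (*etubij*, *pifuvaj*, *baz*); -uwu when the stem ends in a vowel (*ita*, *ue*).
The final sound of *dawij* is /j/, which is a voiced consonant, so the suffix is -wot, giving *dawijwot*.
*doba* — final sound /a/ (a vowel) → -uwu → *dobauwu*.
*udeh*: final sound = /h/, a voiceless consonant → -jo → *udehjo*.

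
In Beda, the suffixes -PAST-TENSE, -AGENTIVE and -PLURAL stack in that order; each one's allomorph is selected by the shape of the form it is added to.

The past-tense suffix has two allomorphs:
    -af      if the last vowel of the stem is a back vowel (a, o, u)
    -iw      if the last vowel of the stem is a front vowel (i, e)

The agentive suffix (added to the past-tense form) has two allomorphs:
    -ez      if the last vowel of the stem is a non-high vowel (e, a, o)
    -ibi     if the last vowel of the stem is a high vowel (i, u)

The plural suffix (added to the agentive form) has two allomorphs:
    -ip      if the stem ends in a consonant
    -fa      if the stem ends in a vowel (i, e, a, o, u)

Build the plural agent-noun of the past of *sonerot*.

The last vowel of *sonerot* is /o/, which is a back vowel, so the past-tense suffix is -af, giving *sonerotaf*.
The last vowel of the past-tense form *sonerotaf* is /a/, which is a non-high vowel, so the agentive suffix is -ez, giving *sonerotafez*.
The agentive form *sonerotafez* — final sound /z/ (a consonant) → -ip → *sonerotafezip*.

sonerotafezip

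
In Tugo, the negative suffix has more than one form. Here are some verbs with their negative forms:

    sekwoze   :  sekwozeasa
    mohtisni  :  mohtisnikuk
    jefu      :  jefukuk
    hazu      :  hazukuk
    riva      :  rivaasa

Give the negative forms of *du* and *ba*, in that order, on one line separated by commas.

The suffix is conditioned by the last vowel: -kuk when the last vowel of the stem is a high vowel (*mohtisni*, *jefu*, *hazu*); -asa when the last vowel of the stem is a non-high vowel (*sekwoze*, *riva*).
*du* — last vowel /u/ (a high vowel) → -kuk → *dukuk*.
Since the last vowel of *ba* is /a/ (a non-high vowel), it takes -asa, giving *baasa*.

dukuk, baasa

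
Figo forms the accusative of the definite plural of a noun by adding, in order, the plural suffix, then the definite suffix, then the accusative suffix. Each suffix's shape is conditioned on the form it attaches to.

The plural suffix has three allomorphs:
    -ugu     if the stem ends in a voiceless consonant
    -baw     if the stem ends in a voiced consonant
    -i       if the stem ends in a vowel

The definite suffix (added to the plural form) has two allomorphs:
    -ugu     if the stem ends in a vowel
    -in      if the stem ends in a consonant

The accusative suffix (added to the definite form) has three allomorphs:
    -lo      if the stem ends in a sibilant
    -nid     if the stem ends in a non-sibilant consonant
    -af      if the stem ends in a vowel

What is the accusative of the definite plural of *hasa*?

*hasa*: final sound = /a/, a vowel → -i → *hasai*.
The plural form *hasai*: final sound = /i/, a vowel → -ugu → *hasaiugu*.
The definite form *hasaiugu*: final sound = /u/, a vowel → -af → *hasaiuguaf*.

hasaiuguaf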